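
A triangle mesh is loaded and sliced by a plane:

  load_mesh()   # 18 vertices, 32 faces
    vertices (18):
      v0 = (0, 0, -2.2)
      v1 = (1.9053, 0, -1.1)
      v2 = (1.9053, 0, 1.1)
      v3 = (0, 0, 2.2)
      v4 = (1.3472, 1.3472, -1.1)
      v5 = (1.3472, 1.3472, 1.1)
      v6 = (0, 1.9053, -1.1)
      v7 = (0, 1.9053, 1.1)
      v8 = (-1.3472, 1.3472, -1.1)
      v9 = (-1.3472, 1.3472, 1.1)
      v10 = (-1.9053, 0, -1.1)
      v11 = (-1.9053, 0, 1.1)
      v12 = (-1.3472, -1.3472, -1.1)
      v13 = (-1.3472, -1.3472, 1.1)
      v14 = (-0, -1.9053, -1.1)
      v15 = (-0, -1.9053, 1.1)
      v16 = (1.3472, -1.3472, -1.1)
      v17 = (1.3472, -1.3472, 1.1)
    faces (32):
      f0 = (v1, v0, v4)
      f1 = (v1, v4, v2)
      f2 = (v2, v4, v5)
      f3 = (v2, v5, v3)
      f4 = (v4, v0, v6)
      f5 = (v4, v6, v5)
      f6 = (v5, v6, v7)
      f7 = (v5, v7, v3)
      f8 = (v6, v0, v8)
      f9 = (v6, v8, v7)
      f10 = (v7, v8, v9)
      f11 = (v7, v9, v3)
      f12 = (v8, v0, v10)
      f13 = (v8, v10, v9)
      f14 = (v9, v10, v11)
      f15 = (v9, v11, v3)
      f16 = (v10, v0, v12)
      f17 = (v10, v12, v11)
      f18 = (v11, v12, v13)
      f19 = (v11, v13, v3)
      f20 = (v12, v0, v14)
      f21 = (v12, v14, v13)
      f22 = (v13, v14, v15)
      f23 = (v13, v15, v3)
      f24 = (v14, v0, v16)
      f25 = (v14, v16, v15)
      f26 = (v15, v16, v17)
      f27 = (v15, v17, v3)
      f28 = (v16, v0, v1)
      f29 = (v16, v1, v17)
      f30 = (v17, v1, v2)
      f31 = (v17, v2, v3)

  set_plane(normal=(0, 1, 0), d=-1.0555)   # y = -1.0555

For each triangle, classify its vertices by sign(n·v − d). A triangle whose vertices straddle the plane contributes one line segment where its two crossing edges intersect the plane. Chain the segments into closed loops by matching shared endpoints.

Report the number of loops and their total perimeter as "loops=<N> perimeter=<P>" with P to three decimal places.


loops=1 perimeter=10.647

Straddling triangles (12 of 32):
  (v10,v0,v12) [++-] → (-1.0555, -1.0555, -1.33818)–(-1.46804, -1.0555, -1.1)  len=0.4764
  (v10,v12,v11) [+-+] → (-1.46804, -1.0555, -1.1)–(-1.46804, -1.0555, -0.623649)  len=0.4764
  (v11,v12,v13) [+--] → (-1.46804, -1.0555, -0.623649)–(-1.46804, -1.0555, 1.1)  len=1.7236
  (v11,v13,v3) [+-+] → (-1.46804, -1.0555, 1.1)–(-1.0555, -1.0555, 1.33818)  len=0.4764
  (v12,v0,v14) [-+-] → (-1.0555, -1.0555, -1.33818)–(0, -1.0555, -1.59062)  len=1.0853
  (v13,v15,v3) [--+] → (0, -1.0555, 1.59062)–(-1.0555, -1.0555, 1.33818)  len=1.0853
  (v14,v0,v16) [-+-] → (0, -1.0555, -1.59062)–(1.0555, -1.0555, -1.33818)  len=1.0853
  (v15,v17,v3) [--+] → (1.0555, -1.0555, 1.33818)–(0, -1.0555, 1.59062)  len=1.0853
  (v16,v0,v1) [-++] → (1.0555, -1.0555, -1.33818)–(1.46804, -1.0555, -1.1)  len=0.4764
  (v16,v1,v17) [-+-] → (1.46804, -1.0555, -1.1)–(1.46804, -1.0555, 0.623649)  len=1.7236
  (v17,v1,v2) [-++] → (1.46804, -1.0555, 0.623649)–(1.46804, -1.0555, 1.1)  len=0.4764
  (v17,v2,v3) [-++] → (1.46804, -1.0555, 1.1)–(1.0555, -1.0555, 1.33818)  len=0.4764

Chained into 1 loop(s):
  loop 1: 12 segments, perimeter = 10.6465
Total perimeter = 10.647


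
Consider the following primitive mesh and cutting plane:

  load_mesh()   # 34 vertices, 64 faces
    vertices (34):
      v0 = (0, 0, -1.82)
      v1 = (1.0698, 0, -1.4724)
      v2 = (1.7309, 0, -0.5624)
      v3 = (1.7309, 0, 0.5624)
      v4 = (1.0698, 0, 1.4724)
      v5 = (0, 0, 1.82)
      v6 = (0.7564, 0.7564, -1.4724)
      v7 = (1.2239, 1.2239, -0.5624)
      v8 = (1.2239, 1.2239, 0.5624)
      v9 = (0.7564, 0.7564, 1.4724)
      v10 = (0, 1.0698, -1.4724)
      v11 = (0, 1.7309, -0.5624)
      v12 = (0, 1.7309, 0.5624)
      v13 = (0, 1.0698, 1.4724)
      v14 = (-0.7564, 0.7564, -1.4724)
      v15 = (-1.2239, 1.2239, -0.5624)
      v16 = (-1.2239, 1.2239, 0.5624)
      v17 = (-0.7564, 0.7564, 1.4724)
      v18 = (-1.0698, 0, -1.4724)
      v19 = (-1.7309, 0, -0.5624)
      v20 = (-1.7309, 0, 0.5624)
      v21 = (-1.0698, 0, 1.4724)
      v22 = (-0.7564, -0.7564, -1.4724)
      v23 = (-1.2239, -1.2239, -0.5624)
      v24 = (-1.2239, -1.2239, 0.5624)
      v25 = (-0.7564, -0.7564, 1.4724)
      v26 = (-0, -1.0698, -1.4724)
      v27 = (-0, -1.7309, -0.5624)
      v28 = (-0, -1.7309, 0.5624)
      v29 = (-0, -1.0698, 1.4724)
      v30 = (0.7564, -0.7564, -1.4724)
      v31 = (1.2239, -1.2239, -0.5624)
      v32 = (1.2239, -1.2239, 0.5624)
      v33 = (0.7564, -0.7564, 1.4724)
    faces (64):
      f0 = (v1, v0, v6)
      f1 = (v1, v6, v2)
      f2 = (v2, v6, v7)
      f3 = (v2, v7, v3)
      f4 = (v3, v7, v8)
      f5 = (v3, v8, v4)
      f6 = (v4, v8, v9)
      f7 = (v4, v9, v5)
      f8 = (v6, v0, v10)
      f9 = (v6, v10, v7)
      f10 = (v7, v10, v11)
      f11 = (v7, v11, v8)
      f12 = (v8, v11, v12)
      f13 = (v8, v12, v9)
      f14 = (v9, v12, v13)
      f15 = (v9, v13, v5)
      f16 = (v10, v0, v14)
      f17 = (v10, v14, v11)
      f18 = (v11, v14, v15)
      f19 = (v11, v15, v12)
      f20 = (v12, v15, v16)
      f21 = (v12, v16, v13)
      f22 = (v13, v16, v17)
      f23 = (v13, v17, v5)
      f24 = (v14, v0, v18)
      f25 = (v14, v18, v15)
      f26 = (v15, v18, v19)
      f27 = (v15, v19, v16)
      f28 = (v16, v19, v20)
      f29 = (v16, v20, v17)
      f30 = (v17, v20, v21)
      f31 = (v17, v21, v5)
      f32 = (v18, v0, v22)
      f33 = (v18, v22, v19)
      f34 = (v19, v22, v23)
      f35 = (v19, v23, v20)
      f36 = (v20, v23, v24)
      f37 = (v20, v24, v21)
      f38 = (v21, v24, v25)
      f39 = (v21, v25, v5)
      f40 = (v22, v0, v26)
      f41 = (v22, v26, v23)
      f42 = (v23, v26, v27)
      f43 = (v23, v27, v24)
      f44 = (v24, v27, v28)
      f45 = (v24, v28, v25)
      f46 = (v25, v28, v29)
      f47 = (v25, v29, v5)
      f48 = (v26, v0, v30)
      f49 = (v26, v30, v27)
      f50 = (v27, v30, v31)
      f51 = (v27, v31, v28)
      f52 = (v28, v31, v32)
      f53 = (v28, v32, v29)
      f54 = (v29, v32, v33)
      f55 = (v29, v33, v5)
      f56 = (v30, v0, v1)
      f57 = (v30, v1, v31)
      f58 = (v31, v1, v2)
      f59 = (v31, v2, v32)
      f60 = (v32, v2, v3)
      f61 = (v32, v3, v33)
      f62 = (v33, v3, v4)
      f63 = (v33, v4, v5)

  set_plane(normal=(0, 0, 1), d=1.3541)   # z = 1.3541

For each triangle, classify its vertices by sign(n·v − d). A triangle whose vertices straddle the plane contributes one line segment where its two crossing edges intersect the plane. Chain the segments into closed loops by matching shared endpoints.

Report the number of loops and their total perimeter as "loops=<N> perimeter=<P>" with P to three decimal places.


Straddling triangles (16 of 64):
  (v3,v8,v4) [--+] → (1.08983, 0.159107, 1.3541)–(1.15574, 0, 1.3541)  len=0.1722
  (v4,v8,v9) [+-+] → (1.08983, 0.159107, 1.3541)–(0.817175, 0.817175, 1.3541)  len=0.7123
  (v8,v12,v9) [--+] → (0.658068, 0.883085, 1.3541)–(0.817175, 0.817175, 1.3541)  len=0.1722
  (v9,v12,v13) [+-+] → (0.658068, 0.883085, 1.3541)–(0, 1.15574, 1.3541)  len=0.7123
  (v12,v16,v13) [--+] → (-0.159107, 1.08983, 1.3541)–(0, 1.15574, 1.3541)  len=0.1722
  (v13,v16,v17) [+-+] → (-0.159107, 1.08983, 1.3541)–(-0.817175, 0.817175, 1.3541)  len=0.7123
  (v16,v20,v17) [--+] → (-0.883085, 0.658068, 1.3541)–(-0.817175, 0.817175, 1.3541)  len=0.1722
  (v17,v20,v21) [+-+] → (-0.883085, 0.658068, 1.3541)–(-1.15574, 0, 1.3541)  len=0.7123
  (v20,v24,v21) [--+] → (-1.08983, -0.159107, 1.3541)–(-1.15574, 0, 1.3541)  len=0.1722
  (v21,v24,v25) [+-+] → (-1.08983, -0.159107, 1.3541)–(-0.817175, -0.817175, 1.3541)  len=0.7123
  (v24,v28,v25) [--+] → (-0.658068, -0.883085, 1.3541)–(-0.817175, -0.817175, 1.3541)  len=0.1722
  (v25,v28,v29) [+-+] → (-0.658068, -0.883085, 1.3541)–(0, -1.15574, 1.3541)  len=0.7123
  (v28,v32,v29) [--+] → (0.159107, -1.08983, 1.3541)–(0, -1.15574, 1.3541)  len=0.1722
  (v29,v32,v33) [+-+] → (0.159107, -1.08983, 1.3541)–(0.817175, -0.817175, 1.3541)  len=0.7123
  (v32,v3,v33) [--+] → (0.883085, -0.658068, 1.3541)–(0.817175, -0.817175, 1.3541)  len=0.1722
  (v33,v3,v4) [+-+] → (0.883085, -0.658068, 1.3541)–(1.15574, 0, 1.3541)  len=0.7123

Chained into 1 loop(s):
  loop 1: 16 segments, perimeter = 7.0763
Total perimeter = 7.076

loops=1 perimeter=7.076


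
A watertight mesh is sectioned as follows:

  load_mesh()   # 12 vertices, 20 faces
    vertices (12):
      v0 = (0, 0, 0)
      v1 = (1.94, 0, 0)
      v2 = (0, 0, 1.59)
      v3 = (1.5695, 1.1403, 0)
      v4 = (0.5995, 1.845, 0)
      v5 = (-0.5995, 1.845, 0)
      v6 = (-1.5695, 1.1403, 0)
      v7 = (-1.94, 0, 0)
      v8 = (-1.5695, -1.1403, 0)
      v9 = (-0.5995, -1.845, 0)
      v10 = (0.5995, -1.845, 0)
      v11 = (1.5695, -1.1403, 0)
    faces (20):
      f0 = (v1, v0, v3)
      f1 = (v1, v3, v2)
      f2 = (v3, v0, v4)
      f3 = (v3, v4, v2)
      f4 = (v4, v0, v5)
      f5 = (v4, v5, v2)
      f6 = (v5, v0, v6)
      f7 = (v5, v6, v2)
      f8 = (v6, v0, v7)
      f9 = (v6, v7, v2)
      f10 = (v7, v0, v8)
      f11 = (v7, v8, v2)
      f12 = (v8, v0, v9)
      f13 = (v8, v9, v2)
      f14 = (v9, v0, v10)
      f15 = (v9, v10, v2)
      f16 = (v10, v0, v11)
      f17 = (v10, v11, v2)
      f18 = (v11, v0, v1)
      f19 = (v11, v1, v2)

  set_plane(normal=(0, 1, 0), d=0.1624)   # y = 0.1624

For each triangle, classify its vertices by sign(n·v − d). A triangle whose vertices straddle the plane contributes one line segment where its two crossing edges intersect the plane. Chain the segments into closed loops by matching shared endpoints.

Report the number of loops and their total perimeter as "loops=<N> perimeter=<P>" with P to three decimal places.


loops=1 perimeter=8.565

Straddling triangles (10 of 20):
  (v1,v0,v3) [--+] → (0.223526, 0.1624, 0)–(1.88723, 0.1624, 0)  len=1.6637
  (v1,v3,v2) [-+-] → (1.88723, 0.1624, 0)–(0.223526, 0.1624, 1.36355)  len=2.1511
  (v3,v0,v4) [+-+] → (0.223526, 0.1624, 0)–(0.052769, 0.1624, 0)  len=0.1708
  (v3,v4,v2) [++-] → (0.052769, 0.1624, 1.45005)–(0.223526, 0.1624, 1.36355)  len=0.1914
  (v4,v0,v5) [+-+] → (0.052769, 0.1624, 0)–(-0.052769, 0.1624, 0)  len=0.1055
  (v4,v5,v2) [++-] → (-0.052769, 0.1624, 1.45005)–(0.052769, 0.1624, 1.45005)  len=0.1055
  (v5,v0,v6) [+-+] → (-0.052769, 0.1624, 0)–(-0.223526, 0.1624, 0)  len=0.1708
  (v5,v6,v2) [++-] → (-0.223526, 0.1624, 1.36355)–(-0.052769, 0.1624, 1.45005)  len=0.1914
  (v6,v0,v7) [+--] → (-0.223526, 0.1624, 0)–(-1.88723, 0.1624, 0)  len=1.6637
  (v6,v7,v2) [+--] → (-1.88723, 0.1624, 0)–(-0.223526, 0.1624, 1.36355)  len=2.1511

Chained into 1 loop(s):
  loop 1: 10 segments, perimeter = 8.5650
Total perimeter = 8.565


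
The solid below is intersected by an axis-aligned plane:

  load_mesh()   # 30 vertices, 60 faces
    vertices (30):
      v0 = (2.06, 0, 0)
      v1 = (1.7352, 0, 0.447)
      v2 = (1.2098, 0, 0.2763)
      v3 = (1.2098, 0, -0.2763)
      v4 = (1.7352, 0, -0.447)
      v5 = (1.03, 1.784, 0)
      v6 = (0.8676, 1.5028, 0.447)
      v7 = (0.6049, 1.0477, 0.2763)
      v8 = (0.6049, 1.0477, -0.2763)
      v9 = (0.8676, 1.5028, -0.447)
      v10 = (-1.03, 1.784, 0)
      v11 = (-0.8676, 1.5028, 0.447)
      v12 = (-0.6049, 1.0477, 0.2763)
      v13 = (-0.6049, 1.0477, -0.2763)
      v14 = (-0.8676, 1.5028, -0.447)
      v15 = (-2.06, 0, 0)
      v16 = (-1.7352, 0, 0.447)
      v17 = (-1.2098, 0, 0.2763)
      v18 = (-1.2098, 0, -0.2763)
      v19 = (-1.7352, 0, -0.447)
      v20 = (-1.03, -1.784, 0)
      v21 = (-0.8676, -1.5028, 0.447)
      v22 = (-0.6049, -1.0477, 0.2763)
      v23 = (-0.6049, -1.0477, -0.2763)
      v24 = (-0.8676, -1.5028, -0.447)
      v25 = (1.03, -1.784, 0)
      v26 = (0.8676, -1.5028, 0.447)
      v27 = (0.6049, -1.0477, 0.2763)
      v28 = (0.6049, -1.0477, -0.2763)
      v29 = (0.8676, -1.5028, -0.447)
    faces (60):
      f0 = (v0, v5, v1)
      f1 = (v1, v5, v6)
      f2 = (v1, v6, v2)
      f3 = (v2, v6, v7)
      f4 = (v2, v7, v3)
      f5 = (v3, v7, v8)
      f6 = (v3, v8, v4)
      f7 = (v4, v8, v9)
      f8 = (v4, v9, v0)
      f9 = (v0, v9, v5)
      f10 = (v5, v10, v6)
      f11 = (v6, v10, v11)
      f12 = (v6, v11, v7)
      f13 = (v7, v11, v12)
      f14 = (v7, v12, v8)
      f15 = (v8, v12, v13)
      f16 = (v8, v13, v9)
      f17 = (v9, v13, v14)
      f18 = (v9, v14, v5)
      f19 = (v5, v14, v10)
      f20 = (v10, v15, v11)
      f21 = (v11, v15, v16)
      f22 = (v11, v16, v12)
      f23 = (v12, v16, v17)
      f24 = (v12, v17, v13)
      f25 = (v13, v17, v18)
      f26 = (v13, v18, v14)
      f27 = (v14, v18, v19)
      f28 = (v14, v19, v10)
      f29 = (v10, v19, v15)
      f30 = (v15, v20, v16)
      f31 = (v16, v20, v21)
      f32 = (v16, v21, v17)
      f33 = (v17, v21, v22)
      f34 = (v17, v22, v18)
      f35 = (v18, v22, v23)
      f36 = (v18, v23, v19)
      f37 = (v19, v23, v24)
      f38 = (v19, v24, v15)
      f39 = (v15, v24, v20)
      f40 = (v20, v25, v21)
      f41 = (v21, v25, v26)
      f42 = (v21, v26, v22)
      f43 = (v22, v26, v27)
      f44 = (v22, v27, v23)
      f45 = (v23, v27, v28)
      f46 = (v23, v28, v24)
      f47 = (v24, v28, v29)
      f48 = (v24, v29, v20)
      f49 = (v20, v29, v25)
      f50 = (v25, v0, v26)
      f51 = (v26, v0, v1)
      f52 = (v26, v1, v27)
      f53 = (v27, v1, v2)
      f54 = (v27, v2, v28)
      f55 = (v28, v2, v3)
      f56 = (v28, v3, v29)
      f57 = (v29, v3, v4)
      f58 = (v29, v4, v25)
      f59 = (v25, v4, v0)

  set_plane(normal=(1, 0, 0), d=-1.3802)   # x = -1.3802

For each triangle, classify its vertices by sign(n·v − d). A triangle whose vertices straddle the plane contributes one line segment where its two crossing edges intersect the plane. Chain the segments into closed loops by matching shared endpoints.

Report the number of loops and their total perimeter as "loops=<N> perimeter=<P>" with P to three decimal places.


Straddling triangles (14 of 60):
  (v10,v15,v11) [+-+] → (-1.3802, 1.17744, 0)–(-1.3802, 0.856762, 0.254839)  len=0.4096
  (v11,v15,v16) [+--] → (-1.3802, 0.856762, 0.254839)–(-1.3802, 0.614908, 0.447)  len=0.3089
  (v11,v16,v12) [+-+] → (-1.3802, 0.614908, 0.447)–(-1.3802, 0.329057, 0.393387)  len=0.2908
  (v12,v16,v17) [+-+] → (-1.3802, 0.329057, 0.393387)–(-1.3802, 0, 0.331662)  len=0.3348
  (v14,v18,v19) [++-] → (-1.3802, 0, -0.331662)–(-1.3802, 0.614908, -0.447)  len=0.6256
  (v14,v19,v10) [+-+] → (-1.3802, 0.614908, -0.447)–(-1.3802, 0.898071, -0.221979)  len=0.3617
  (v10,v19,v15) [+--] → (-1.3802, 0.898071, -0.221979)–(-1.3802, 1.17744, 0)  len=0.3568
  (v15,v20,v16) [-+-] → (-1.3802, -1.17744, 0)–(-1.3802, -0.898071, 0.221979)  len=0.3568
  (v16,v20,v21) [-++] → (-1.3802, -0.898071, 0.221979)–(-1.3802, -0.614908, 0.447)  len=0.3617
  (v16,v21,v17) [-++] → (-1.3802, -0.614908, 0.447)–(-1.3802, 0, 0.331662)  len=0.6256
  (v18,v23,v19) [++-] → (-1.3802, -0.329057, -0.393387)–(-1.3802, 0, -0.331662)  len=0.3348
  (v19,v23,v24) [-++] → (-1.3802, -0.329057, -0.393387)–(-1.3802, -0.614908, -0.447)  len=0.2908
  (v19,v24,v15) [-+-] → (-1.3802, -0.614908, -0.447)–(-1.3802, -0.856762, -0.254839)  len=0.3089
  (v15,v24,v20) [-++] → (-1.3802, -0.856762, -0.254839)–(-1.3802, -1.17744, 0)  len=0.4096

Chained into 1 loop(s):
  loop 1: 14 segments, perimeter = 5.3766
Total perimeter = 5.377

loops=1 perimeter=5.377


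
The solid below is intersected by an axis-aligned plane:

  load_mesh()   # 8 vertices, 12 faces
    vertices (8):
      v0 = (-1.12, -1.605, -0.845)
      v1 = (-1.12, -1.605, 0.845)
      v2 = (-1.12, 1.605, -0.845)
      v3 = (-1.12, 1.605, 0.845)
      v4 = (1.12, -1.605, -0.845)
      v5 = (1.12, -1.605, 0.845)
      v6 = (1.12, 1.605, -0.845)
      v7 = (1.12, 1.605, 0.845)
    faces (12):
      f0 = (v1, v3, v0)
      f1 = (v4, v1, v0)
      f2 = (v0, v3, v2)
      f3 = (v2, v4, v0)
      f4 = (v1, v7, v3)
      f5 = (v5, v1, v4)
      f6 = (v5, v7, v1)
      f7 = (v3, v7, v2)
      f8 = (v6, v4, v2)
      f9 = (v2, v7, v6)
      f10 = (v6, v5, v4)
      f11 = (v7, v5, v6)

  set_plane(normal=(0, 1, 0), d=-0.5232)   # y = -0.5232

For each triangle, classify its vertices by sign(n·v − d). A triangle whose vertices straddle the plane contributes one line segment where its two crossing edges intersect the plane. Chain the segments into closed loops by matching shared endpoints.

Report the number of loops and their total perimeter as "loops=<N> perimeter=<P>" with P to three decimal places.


loops=1 perimeter=7.860

Straddling triangles (8 of 12):
  (v1,v3,v0) [-+-] → (-1.12, -0.5232, 0.845)–(-1.12, -0.5232, -0.275454)  len=1.1205
  (v0,v3,v2) [-++] → (-1.12, -0.5232, -0.275454)–(-1.12, -0.5232, -0.845)  len=0.5695
  (v2,v4,v0) [+--] → (0.365099, -0.5232, -0.845)–(-1.12, -0.5232, -0.845)  len=1.4851
  (v1,v7,v3) [-++] → (-0.365099, -0.5232, 0.845)–(-1.12, -0.5232, 0.845)  len=0.7549
  (v5,v7,v1) [-+-] → (1.12, -0.5232, 0.845)–(-0.365099, -0.5232, 0.845)  len=1.4851
  (v6,v4,v2) [+-+] → (1.12, -0.5232, -0.845)–(0.365099, -0.5232, -0.845)  len=0.7549
  (v6,v5,v4) [+--] → (1.12, -0.5232, 0.275454)–(1.12, -0.5232, -0.845)  len=1.1205
  (v7,v5,v6) [+-+] → (1.12, -0.5232, 0.845)–(1.12, -0.5232, 0.275454)  len=0.5695

Chained into 1 loop(s):
  loop 1: 8 segments, perimeter = 7.8600
Total perimeter = 7.860


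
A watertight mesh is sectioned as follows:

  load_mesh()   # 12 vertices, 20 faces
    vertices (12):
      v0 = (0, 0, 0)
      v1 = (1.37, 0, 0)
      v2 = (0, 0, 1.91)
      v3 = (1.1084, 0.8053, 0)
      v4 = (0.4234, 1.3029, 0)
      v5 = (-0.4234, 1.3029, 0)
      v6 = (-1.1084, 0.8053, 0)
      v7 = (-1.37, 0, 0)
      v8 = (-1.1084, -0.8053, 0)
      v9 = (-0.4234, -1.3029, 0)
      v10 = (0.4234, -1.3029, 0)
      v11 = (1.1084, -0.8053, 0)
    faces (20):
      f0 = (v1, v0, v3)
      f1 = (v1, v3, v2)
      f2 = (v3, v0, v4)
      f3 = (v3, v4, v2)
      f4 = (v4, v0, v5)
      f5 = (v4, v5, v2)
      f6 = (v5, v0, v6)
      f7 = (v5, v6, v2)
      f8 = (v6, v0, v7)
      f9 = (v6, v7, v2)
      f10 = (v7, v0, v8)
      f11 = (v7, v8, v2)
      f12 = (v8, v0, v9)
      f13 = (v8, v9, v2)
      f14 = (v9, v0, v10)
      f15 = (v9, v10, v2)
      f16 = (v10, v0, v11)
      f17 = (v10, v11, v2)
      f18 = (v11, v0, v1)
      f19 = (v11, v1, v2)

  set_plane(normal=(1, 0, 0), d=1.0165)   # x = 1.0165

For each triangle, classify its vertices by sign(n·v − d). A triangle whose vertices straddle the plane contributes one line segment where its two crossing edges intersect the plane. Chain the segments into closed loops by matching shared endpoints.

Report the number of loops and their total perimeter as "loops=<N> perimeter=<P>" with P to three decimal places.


Straddling triangles (8 of 20):
  (v1,v0,v3) [+-+] → (1.0165, 0, 0)–(1.0165, 0.738531, 0)  len=0.7385
  (v1,v3,v2) [++-] → (1.0165, 0.738531, 0.158363)–(1.0165, 0, 0.492836)  len=0.8107
  (v3,v0,v4) [+--] → (1.0165, 0.738531, 0)–(1.0165, 0.872058, 0)  len=0.1335
  (v3,v4,v2) [+--] → (1.0165, 0.872058, 0)–(1.0165, 0.738531, 0.158363)  len=0.2071
  (v10,v0,v11) [--+] → (1.0165, -0.738531, 0)–(1.0165, -0.872058, 0)  len=0.1335
  (v10,v11,v2) [-+-] → (1.0165, -0.872058, 0)–(1.0165, -0.738531, 0.158363)  len=0.2071
  (v11,v0,v1) [+-+] → (1.0165, -0.738531, 0)–(1.0165, 0, 0)  len=0.7385
  (v11,v1,v2) [++-] → (1.0165, 0, 0.492836)–(1.0165, -0.738531, 0.158363)  len=0.8107

Chained into 1 loop(s):
  loop 1: 8 segments, perimeter = 3.7799
Total perimeter = 3.780

loops=1 perimeter=3.780


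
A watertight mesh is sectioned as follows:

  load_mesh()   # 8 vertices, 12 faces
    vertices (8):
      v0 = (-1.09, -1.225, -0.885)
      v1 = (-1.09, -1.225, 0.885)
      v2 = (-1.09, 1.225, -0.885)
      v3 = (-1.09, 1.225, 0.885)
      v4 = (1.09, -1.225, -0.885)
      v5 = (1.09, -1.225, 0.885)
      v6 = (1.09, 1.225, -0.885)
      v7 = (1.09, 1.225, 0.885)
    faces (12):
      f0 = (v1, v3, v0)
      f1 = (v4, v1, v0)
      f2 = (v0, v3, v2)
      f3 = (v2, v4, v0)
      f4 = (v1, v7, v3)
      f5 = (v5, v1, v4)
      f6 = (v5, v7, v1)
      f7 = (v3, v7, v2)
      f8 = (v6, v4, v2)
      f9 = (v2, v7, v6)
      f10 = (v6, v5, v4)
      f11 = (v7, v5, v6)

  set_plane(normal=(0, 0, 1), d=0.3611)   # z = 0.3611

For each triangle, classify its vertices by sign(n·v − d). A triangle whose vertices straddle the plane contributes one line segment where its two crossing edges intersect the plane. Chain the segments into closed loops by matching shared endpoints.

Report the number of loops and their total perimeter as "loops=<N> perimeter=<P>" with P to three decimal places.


loops=1 perimeter=9.260

Straddling triangles (8 of 12):
  (v1,v3,v0) [++-] → (-1.09, 0.499828, 0.3611)–(-1.09, -1.225, 0.3611)  len=1.7248
  (v4,v1,v0) [-+-] → (-0.444745, -1.225, 0.3611)–(-1.09, -1.225, 0.3611)  len=0.6453
  (v0,v3,v2) [-+-] → (-1.09, 0.499828, 0.3611)–(-1.09, 1.225, 0.3611)  len=0.7252
  (v5,v1,v4) [++-] → (-0.444745, -1.225, 0.3611)–(1.09, -1.225, 0.3611)  len=1.5347
  (v3,v7,v2) [++-] → (0.444745, 1.225, 0.3611)–(-1.09, 1.225, 0.3611)  len=1.5347
  (v2,v7,v6) [-+-] → (0.444745, 1.225, 0.3611)–(1.09, 1.225, 0.3611)  len=0.6453
  (v6,v5,v4) [-+-] → (1.09, -0.499828, 0.3611)–(1.09, -1.225, 0.3611)  len=0.7252
  (v7,v5,v6) [++-] → (1.09, -0.499828, 0.3611)–(1.09, 1.225, 0.3611)  len=1.7248

Chained into 1 loop(s):
  loop 1: 8 segments, perimeter = 9.2600
Total perimeter = 9.260


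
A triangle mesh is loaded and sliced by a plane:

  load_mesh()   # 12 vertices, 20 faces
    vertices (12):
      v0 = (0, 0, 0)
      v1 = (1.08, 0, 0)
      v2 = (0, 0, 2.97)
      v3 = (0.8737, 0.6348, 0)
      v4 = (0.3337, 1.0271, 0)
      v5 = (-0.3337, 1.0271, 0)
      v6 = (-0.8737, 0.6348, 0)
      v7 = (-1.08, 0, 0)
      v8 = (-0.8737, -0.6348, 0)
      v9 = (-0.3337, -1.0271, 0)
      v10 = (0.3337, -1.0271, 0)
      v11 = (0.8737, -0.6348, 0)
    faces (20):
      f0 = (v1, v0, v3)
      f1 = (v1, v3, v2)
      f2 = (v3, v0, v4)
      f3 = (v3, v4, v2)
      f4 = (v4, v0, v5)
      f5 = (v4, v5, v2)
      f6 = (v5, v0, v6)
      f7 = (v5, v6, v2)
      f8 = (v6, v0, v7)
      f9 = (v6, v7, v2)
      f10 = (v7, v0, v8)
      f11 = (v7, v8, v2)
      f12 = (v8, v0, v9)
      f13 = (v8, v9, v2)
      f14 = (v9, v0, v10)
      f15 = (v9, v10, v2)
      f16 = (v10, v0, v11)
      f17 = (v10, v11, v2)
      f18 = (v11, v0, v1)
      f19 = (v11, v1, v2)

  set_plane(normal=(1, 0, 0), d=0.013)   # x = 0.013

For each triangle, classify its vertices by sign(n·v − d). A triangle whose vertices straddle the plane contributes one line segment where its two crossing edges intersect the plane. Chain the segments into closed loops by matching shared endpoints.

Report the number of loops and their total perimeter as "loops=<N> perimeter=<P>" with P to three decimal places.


Straddling triangles (12 of 20):
  (v1,v0,v3) [+-+] → (0.013, 0, 0)–(0.013, 0.00944535, 0)  len=0.0094
  (v1,v3,v2) [++-] → (0.013, 0.00944535, 2.92581)–(0.013, 0, 2.93425)  len=0.0127
  (v3,v0,v4) [+-+] → (0.013, 0.00944535, 0)–(0.013, 0.0400129, 0)  len=0.0306
  (v3,v4,v2) [++-] → (0.013, 0.0400129, 2.8543)–(0.013, 0.00944535, 2.92581)  len=0.0778
  (v4,v0,v5) [+--] → (0.013, 0.0400129, 0)–(0.013, 1.0271, 0)  len=0.9871
  (v4,v5,v2) [+--] → (0.013, 1.0271, 0)–(0.013, 0.0400129, 2.8543)  len=3.0202
  (v9,v0,v10) [--+] → (0.013, -0.0400129, 0)–(0.013, -1.0271, 0)  len=0.9871
  (v9,v10,v2) [-+-] → (0.013, -1.0271, 0)–(0.013, -0.0400129, 2.8543)  len=3.0202
  (v10,v0,v11) [+-+] → (0.013, -0.0400129, 0)–(0.013, -0.00944535, 0)  len=0.0306
  (v10,v11,v2) [++-] → (0.013, -0.00944535, 2.92581)–(0.013, -0.0400129, 2.8543)  len=0.0778
  (v11,v0,v1) [+-+] → (0.013, -0.00944535, 0)–(0.013, 0, 0)  len=0.0094
  (v11,v1,v2) [++-] → (0.013, 0, 2.93425)–(0.013, -0.00944535, 2.92581)  len=0.0127

Chained into 1 loop(s):
  loop 1: 12 segments, perimeter = 8.2754
Total perimeter = 8.275

loops=1 perimeter=8.275


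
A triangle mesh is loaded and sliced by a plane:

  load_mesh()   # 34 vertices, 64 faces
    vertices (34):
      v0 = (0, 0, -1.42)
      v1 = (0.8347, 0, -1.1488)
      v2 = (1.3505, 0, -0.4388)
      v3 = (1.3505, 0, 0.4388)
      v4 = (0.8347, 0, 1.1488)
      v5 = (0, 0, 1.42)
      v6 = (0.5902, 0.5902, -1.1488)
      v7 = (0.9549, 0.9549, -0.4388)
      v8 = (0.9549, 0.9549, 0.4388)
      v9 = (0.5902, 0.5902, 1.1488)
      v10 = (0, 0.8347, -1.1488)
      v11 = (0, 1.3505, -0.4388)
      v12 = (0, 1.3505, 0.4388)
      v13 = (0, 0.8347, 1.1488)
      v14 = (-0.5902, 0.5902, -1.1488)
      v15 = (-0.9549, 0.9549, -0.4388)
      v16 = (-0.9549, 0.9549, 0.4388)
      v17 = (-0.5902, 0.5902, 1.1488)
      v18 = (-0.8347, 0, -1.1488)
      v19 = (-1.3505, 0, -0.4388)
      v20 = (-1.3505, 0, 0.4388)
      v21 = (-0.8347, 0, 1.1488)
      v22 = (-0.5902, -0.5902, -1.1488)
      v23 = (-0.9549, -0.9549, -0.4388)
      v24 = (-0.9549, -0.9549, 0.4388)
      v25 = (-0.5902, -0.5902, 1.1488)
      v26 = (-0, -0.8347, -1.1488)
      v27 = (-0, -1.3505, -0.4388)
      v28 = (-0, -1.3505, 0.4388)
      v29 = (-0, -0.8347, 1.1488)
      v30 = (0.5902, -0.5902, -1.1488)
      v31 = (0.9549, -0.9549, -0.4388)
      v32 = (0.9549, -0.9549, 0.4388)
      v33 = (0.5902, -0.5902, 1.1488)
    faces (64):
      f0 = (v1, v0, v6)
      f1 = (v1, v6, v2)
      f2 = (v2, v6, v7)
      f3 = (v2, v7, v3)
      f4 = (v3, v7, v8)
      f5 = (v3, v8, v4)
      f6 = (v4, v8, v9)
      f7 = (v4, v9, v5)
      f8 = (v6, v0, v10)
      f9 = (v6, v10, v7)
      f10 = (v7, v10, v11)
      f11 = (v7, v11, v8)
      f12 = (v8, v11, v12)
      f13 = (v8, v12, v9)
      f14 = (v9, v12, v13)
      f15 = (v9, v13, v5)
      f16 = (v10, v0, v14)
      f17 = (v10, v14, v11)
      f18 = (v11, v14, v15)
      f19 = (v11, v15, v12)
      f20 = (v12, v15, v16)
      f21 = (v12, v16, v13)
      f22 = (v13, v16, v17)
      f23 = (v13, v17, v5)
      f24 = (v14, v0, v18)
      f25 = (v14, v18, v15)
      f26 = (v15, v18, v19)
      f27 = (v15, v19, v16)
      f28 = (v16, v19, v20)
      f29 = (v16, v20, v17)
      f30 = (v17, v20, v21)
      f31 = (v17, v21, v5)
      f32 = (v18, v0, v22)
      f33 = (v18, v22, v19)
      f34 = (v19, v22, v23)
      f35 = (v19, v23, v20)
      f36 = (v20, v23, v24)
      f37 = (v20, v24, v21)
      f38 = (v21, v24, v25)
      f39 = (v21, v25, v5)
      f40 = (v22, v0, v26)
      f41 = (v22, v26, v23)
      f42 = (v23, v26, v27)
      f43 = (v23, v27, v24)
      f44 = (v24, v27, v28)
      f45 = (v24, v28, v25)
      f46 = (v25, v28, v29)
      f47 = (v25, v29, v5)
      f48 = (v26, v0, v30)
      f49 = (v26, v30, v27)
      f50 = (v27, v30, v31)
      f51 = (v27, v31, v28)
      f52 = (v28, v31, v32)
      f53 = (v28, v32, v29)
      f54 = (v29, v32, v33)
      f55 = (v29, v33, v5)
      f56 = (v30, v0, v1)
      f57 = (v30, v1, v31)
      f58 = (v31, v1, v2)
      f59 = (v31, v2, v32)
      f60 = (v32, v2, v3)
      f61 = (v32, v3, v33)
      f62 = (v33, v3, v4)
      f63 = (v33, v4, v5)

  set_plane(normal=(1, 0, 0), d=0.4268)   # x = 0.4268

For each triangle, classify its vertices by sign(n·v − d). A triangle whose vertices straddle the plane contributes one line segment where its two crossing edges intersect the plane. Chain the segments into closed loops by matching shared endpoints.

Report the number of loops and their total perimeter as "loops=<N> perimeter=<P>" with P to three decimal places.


loops=1 perimeter=7.960

Straddling triangles (20 of 64):
  (v1,v0,v6) [+-+] → (0.4268, 0, -1.28133)–(0.4268, 0.4268, -1.22388)  len=0.4306
  (v4,v9,v5) [++-] → (0.4268, 0.4268, 1.22388)–(0.4268, 0, 1.28133)  len=0.4306
  (v6,v0,v10) [+--] → (0.4268, 0.4268, -1.22388)–(0.4268, 0.657891, -1.1488)  len=0.2430
  (v6,v10,v7) [+-+] → (0.4268, 0.657891, -1.1488)–(0.4268, 0.888424, -0.83146)  len=0.3922
  (v7,v10,v11) [+--] → (0.4268, 0.888424, -0.83146)–(0.4268, 1.17368, -0.4388)  len=0.4853
  (v7,v11,v8) [+-+] → (0.4268, 1.17368, -0.4388)–(0.4268, 1.17368, -0.0465498)  len=0.3923
  (v8,v11,v12) [+--] → (0.4268, 1.17368, -0.0465498)–(0.4268, 1.17368, 0.4388)  len=0.4853
  (v8,v12,v9) [+-+] → (0.4268, 1.17368, 0.4388)–(0.4268, 0.800693, 0.952233)  len=0.6346
  (v9,v12,v13) [+--] → (0.4268, 0.800693, 0.952233)–(0.4268, 0.657891, 1.1488)  len=0.2430
  (v9,v13,v5) [+--] → (0.4268, 0.657891, 1.1488)–(0.4268, 0.4268, 1.22388)  len=0.2430
  (v26,v0,v30) [--+] → (0.4268, -0.4268, -1.22388)–(0.4268, -0.657891, -1.1488)  len=0.2430
  (v26,v30,v27) [-+-] → (0.4268, -0.657891, -1.1488)–(0.4268, -0.800693, -0.952233)  len=0.2430
  (v27,v30,v31) [-++] → (0.4268, -0.800693, -0.952233)–(0.4268, -1.17368, -0.4388)  len=0.6346
  (v27,v31,v28) [-+-] → (0.4268, -1.17368, -0.4388)–(0.4268, -1.17368, 0.0465498)  len=0.4853
  (v28,v31,v32) [-++] → (0.4268, -1.17368, 0.0465498)–(0.4268, -1.17368, 0.4388)  len=0.3923
  (v28,v32,v29) [-+-] → (0.4268, -1.17368, 0.4388)–(0.4268, -0.888424, 0.83146)  len=0.4853
  (v29,v32,v33) [-++] → (0.4268, -0.888424, 0.83146)–(0.4268, -0.657891, 1.1488)  len=0.3922
  (v29,v33,v5) [-+-] → (0.4268, -0.657891, 1.1488)–(0.4268, -0.4268, 1.22388)  len=0.2430
  (v30,v0,v1) [+-+] → (0.4268, -0.4268, -1.22388)–(0.4268, 0, -1.28133)  len=0.4306
  (v33,v4,v5) [++-] → (0.4268, 0, 1.28133)–(0.4268, -0.4268, 1.22388)  len=0.4306

Chained into 1 loop(s):
  loop 1: 20 segments, perimeter = 7.9600
Total perimeter = 7.960


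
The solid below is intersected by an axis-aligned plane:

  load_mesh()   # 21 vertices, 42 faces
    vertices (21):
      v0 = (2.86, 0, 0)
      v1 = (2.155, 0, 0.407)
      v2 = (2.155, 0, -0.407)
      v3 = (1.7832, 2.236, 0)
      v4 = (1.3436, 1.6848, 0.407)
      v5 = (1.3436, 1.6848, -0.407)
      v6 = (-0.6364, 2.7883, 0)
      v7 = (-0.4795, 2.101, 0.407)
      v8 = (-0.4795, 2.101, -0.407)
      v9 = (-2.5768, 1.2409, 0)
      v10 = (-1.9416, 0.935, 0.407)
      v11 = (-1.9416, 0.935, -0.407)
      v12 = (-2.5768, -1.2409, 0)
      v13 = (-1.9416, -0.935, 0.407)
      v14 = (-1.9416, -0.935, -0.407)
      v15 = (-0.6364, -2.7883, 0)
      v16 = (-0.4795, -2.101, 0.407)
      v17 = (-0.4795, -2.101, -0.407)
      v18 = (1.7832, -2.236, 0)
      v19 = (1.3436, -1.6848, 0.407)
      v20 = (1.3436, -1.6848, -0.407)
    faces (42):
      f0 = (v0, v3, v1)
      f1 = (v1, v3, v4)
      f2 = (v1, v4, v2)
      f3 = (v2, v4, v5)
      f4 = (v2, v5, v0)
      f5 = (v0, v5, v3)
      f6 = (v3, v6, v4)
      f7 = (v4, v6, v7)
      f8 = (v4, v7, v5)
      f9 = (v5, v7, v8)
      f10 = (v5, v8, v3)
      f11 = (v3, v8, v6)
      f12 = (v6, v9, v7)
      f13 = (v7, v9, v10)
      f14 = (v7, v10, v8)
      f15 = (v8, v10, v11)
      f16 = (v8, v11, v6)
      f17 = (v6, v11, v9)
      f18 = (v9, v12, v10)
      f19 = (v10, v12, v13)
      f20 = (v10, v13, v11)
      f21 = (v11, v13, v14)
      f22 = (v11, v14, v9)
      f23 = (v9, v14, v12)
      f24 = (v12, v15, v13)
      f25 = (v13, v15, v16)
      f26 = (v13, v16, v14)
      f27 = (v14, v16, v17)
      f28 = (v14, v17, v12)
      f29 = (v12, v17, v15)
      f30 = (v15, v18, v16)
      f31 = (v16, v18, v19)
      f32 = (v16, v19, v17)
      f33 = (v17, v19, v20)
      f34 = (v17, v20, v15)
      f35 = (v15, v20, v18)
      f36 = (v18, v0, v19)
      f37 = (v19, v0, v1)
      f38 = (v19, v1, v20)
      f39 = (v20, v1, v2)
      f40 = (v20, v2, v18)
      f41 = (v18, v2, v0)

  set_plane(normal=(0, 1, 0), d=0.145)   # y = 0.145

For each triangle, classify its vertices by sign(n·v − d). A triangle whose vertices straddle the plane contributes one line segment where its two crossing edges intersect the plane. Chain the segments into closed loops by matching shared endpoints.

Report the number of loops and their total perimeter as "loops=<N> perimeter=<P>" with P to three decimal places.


loops=2 perimeter=4.765

Straddling triangles (12 of 42):
  (v0,v3,v1) [-+-] → (2.79017, 0.145, 0)–(2.13089, 0.145, 0.380607)  len=0.7613
  (v1,v3,v4) [-++] → (2.13089, 0.145, 0.380607)–(2.08517, 0.145, 0.407)  len=0.0528
  (v1,v4,v2) [-+-] → (2.08517, 0.145, 0.407)–(2.08517, 0.145, -0.336944)  len=0.7439
  (v2,v4,v5) [-++] → (2.08517, 0.145, -0.336944)–(2.08517, 0.145, -0.407)  len=0.0701
  (v2,v5,v0) [-+-] → (2.08517, 0.145, -0.407)–(2.72949, 0.145, -0.0350279)  len=0.7440
  (v0,v5,v3) [-++] → (2.72949, 0.145, -0.0350279)–(2.79017, 0.145, 0)  len=0.0701
  (v9,v12,v10) [+-+] → (-2.5768, 0.145, 0)–(-2.17222, 0.145, 0.259231)  len=0.4805
  (v10,v12,v13) [+--] → (-2.17222, 0.145, 0.259231)–(-1.9416, 0.145, 0.407)  len=0.2739
  (v10,v13,v11) [+-+] → (-1.9416, 0.145, 0.407)–(-1.9416, 0.145, -0.0631176)  len=0.4701
  (v11,v13,v14) [+--] → (-1.9416, 0.145, -0.0631176)–(-1.9416, 0.145, -0.407)  len=0.3439
  (v11,v14,v9) [+-+] → (-1.9416, 0.145, -0.407)–(-2.25688, 0.145, -0.204987)  len=0.3744
  (v9,v14,v12) [+--] → (-2.25688, 0.145, -0.204987)–(-2.5768, 0.145, 0)  len=0.3800

Chained into 2 loop(s):
  loop 1: 6 segments, perimeter = 2.4421
  loop 2: 6 segments, perimeter = 2.3228
Total perimeter = 4.765


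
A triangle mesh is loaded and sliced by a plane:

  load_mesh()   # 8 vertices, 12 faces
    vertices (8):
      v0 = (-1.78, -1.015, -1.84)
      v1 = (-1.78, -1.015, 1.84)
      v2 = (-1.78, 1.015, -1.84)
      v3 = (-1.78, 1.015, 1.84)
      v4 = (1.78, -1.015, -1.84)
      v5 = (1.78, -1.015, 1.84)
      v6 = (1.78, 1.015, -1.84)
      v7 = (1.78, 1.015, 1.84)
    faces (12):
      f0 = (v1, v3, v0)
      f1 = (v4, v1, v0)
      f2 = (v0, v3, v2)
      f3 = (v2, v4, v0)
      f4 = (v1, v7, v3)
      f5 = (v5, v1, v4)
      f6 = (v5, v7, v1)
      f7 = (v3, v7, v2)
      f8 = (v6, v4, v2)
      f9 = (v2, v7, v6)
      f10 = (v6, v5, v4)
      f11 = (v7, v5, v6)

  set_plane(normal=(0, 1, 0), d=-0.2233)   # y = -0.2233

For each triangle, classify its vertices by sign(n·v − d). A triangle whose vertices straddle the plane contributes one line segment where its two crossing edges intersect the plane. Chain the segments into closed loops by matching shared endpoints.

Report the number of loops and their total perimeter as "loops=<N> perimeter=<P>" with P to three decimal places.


loops=1 perimeter=14.480

Straddling triangles (8 of 12):
  (v1,v3,v0) [-+-] → (-1.78, -0.2233, 1.84)–(-1.78, -0.2233, -0.4048)  len=2.2448
  (v0,v3,v2) [-++] → (-1.78, -0.2233, -0.4048)–(-1.78, -0.2233, -1.84)  len=1.4352
  (v2,v4,v0) [+--] → (0.3916, -0.2233, -1.84)–(-1.78, -0.2233, -1.84)  len=2.1716
  (v1,v7,v3) [-++] → (-0.3916, -0.2233, 1.84)–(-1.78, -0.2233, 1.84)  len=1.3884
  (v5,v7,v1) [-+-] → (1.78, -0.2233, 1.84)–(-0.3916, -0.2233, 1.84)  len=2.1716
  (v6,v4,v2) [+-+] → (1.78, -0.2233, -1.84)–(0.3916, -0.2233, -1.84)  len=1.3884
  (v6,v5,v4) [+--] → (1.78, -0.2233, 0.4048)–(1.78, -0.2233, -1.84)  len=2.2448
  (v7,v5,v6) [+-+] → (1.78, -0.2233, 1.84)–(1.78, -0.2233, 0.4048)  len=1.4352

Chained into 1 loop(s):
  loop 1: 8 segments, perimeter = 14.4800
Total perimeter = 14.480


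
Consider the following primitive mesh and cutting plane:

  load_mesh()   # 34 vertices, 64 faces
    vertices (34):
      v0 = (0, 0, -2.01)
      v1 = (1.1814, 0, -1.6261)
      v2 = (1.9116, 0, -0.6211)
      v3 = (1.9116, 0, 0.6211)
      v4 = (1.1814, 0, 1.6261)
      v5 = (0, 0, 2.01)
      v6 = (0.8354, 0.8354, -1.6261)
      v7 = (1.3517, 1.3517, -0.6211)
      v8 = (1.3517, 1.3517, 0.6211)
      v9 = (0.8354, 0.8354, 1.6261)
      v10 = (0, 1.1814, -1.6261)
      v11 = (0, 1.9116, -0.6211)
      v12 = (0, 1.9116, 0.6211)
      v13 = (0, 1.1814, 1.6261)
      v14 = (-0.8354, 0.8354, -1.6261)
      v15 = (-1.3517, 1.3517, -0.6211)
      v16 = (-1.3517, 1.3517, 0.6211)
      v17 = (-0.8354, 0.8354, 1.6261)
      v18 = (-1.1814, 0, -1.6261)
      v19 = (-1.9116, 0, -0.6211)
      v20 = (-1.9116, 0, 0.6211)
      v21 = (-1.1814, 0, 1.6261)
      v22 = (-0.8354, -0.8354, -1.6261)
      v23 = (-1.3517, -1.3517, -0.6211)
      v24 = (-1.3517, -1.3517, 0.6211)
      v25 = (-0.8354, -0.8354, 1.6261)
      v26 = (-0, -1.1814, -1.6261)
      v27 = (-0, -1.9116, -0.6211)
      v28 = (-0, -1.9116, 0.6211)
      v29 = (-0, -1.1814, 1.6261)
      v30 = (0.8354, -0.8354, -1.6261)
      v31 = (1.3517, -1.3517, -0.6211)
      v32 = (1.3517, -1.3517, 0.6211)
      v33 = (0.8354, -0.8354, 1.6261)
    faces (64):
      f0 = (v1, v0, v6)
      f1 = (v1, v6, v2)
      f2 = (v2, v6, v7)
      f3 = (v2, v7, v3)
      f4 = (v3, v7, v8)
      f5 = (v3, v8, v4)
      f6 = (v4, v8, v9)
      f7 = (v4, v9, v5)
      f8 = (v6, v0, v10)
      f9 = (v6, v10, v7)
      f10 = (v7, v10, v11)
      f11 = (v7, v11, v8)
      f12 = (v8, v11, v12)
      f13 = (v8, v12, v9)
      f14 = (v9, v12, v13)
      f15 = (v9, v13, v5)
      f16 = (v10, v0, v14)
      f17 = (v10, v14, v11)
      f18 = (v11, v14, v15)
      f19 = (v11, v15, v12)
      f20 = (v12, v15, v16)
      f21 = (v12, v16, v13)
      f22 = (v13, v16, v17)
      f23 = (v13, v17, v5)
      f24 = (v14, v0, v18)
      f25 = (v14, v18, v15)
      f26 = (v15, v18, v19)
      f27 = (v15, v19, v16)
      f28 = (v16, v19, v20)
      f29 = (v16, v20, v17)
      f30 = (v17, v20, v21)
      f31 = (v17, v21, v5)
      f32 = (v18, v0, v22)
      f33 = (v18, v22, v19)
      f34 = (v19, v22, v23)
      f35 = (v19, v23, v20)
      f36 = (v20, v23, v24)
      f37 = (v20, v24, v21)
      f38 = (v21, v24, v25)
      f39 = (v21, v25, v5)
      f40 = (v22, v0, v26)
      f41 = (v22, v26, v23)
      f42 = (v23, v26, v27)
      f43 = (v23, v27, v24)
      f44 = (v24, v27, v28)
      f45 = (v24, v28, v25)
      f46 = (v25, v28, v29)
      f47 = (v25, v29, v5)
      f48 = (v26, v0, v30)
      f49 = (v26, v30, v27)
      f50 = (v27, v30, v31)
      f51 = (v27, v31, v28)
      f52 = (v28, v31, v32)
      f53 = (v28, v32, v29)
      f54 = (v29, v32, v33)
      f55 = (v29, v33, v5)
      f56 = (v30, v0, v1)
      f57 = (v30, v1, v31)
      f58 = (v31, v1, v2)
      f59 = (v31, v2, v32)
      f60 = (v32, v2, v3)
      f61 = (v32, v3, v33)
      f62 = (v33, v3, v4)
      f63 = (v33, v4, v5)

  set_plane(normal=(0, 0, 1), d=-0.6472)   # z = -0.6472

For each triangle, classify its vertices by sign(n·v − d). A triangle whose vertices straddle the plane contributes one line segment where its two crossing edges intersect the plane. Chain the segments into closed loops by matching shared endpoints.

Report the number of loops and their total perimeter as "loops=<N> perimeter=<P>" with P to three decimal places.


Straddling triangles (16 of 64):
  (v1,v6,v2) [--+] → (1.88365, 0.0216955, -0.6472)–(1.89264, 0, -0.6472)  len=0.0235
  (v2,v6,v7) [+-+] → (1.88365, 0.0216955, -0.6472)–(1.33829, 1.33829, -0.6472)  len=1.4251
  (v6,v10,v7) [--+] → (1.3166, 1.34728, -0.6472)–(1.33829, 1.33829, -0.6472)  len=0.0235
  (v7,v10,v11) [+-+] → (1.3166, 1.34728, -0.6472)–(0, 1.89264, -0.6472)  len=1.4251
  (v10,v14,v11) [--+] → (-0.0216955, 1.88365, -0.6472)–(0, 1.89264, -0.6472)  len=0.0235
  (v11,v14,v15) [+-+] → (-0.0216955, 1.88365, -0.6472)–(-1.33829, 1.33829, -0.6472)  len=1.4251
  (v14,v18,v15) [--+] → (-1.34728, 1.3166, -0.6472)–(-1.33829, 1.33829, -0.6472)  len=0.0235
  (v15,v18,v19) [+-+] → (-1.34728, 1.3166, -0.6472)–(-1.89264, 0, -0.6472)  len=1.4251
  (v18,v22,v19) [--+] → (-1.88365, -0.0216955, -0.6472)–(-1.89264, 0, -0.6472)  len=0.0235
  (v19,v22,v23) [+-+] → (-1.88365, -0.0216955, -0.6472)–(-1.33829, -1.33829, -0.6472)  len=1.4251
  (v22,v26,v23) [--+] → (-1.3166, -1.34728, -0.6472)–(-1.33829, -1.33829, -0.6472)  len=0.0235
  (v23,v26,v27) [+-+] → (-1.3166, -1.34728, -0.6472)–(0, -1.89264, -0.6472)  len=1.4251
  (v26,v30,v27) [--+] → (0.0216955, -1.88365, -0.6472)–(0, -1.89264, -0.6472)  len=0.0235
  (v27,v30,v31) [+-+] → (0.0216955, -1.88365, -0.6472)–(1.33829, -1.33829, -0.6472)  len=1.4251
  (v30,v1,v31) [--+] → (1.34728, -1.3166, -0.6472)–(1.33829, -1.33829, -0.6472)  len=0.0235
  (v31,v1,v2) [+-+] → (1.34728, -1.3166, -0.6472)–(1.89264, 0, -0.6472)  len=1.4251

Chained into 1 loop(s):
  loop 1: 16 segments, perimeter = 11.5885
Total perimeter = 11.588

loops=1 perimeter=11.588


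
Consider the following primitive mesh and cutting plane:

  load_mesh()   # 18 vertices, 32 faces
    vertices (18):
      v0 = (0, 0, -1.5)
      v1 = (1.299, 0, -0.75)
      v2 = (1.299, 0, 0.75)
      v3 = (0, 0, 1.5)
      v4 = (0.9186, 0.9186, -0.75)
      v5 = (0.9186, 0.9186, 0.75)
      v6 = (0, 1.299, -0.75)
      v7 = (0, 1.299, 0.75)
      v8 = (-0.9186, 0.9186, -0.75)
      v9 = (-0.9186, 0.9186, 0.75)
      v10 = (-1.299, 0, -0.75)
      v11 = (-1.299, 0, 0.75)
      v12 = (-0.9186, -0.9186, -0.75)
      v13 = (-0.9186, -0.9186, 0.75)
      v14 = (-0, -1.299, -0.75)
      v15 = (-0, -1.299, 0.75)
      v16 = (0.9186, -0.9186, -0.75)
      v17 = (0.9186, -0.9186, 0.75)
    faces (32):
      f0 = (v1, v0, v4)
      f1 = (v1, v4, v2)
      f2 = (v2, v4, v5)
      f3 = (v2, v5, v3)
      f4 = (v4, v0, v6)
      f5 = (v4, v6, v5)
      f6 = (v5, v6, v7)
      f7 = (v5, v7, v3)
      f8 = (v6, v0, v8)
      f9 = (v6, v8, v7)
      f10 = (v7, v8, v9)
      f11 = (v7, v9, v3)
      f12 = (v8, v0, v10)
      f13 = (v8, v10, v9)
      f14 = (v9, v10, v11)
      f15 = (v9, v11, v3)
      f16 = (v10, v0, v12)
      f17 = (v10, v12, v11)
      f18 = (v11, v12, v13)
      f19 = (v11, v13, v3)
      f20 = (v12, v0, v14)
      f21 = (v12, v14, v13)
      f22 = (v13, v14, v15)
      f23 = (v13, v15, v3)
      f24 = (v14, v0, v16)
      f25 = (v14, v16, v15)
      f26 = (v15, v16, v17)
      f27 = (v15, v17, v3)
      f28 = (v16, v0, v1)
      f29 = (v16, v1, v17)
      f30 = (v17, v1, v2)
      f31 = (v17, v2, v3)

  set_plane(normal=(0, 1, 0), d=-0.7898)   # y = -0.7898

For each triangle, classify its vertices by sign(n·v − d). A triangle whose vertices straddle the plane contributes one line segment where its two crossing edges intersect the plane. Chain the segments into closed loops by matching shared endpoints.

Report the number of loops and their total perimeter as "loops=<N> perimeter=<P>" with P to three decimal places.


Straddling triangles (12 of 32):
  (v10,v0,v12) [++-] → (-0.7898, -0.7898, -0.85516)–(-0.971937, -0.7898, -0.75)  len=0.2103
  (v10,v12,v11) [+-+] → (-0.971937, -0.7898, -0.75)–(-0.971937, -0.7898, -0.53968)  len=0.2103
  (v11,v12,v13) [+--] → (-0.971937, -0.7898, -0.53968)–(-0.971937, -0.7898, 0.75)  len=1.2897
  (v11,v13,v3) [+-+] → (-0.971937, -0.7898, 0.75)–(-0.7898, -0.7898, 0.85516)  len=0.2103
  (v12,v0,v14) [-+-] → (-0.7898, -0.7898, -0.85516)–(0, -0.7898, -1.044)  len=0.8121
  (v13,v15,v3) [--+] → (0, -0.7898, 1.044)–(-0.7898, -0.7898, 0.85516)  len=0.8121
  (v14,v0,v16) [-+-] → (0, -0.7898, -1.044)–(0.7898, -0.7898, -0.85516)  len=0.8121
  (v15,v17,v3) [--+] → (0.7898, -0.7898, 0.85516)–(0, -0.7898, 1.044)  len=0.8121
  (v16,v0,v1) [-++] → (0.7898, -0.7898, -0.85516)–(0.971937, -0.7898, -0.75)  len=0.2103
  (v16,v1,v17) [-+-] → (0.971937, -0.7898, -0.75)–(0.971937, -0.7898, 0.53968)  len=1.2897
  (v17,v1,v2) [-++] → (0.971937, -0.7898, 0.53968)–(0.971937, -0.7898, 0.75)  len=0.2103
  (v17,v2,v3) [-++] → (0.971937, -0.7898, 0.75)–(0.7898, -0.7898, 0.85516)  len=0.2103

Chained into 1 loop(s):
  loop 1: 12 segments, perimeter = 7.0895
Total perimeter = 7.090

loops=1 perimeter=7.090
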